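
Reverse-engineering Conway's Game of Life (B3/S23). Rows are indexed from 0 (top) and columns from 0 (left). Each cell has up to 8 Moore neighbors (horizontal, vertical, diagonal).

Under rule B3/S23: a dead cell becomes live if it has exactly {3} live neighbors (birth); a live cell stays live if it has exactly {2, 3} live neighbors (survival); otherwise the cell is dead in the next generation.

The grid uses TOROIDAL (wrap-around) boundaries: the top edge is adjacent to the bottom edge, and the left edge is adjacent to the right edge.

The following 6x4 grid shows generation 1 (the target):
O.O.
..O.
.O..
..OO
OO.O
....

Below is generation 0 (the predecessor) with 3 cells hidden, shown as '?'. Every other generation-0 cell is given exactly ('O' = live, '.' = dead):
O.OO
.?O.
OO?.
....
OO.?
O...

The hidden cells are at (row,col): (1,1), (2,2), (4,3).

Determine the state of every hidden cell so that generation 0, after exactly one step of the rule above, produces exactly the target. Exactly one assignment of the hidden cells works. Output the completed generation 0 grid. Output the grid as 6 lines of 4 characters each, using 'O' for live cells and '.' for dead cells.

Answer: O.OO
..O.
OO..
....
OO.O
O...

Derivation:
Hidden generation-0 cells (in order): (1,1), (2,2), (4,3).
A hidden cell only influences target cells in its own 3x3 neighborhood. Try each of the 2^3 = 8 assignments, step the completed generation 0 forward once under B3/S23, and compare with the target:
  (1,1)=. (2,2)=. (4,3)=. -> step gives (3,2)='.' but target has 'O' -> reject
  (1,1)=. (2,2)=. (4,3)=O -> step reproduces the target at every cell -> ACCEPT
  (1,1)=. (2,2)=O (4,3)=. -> step gives (1,2)='.' but target has 'O' -> reject
  (1,1)=. (2,2)=O (4,3)=O -> step gives (1,2)='.' but target has 'O' -> reject
  (1,1)=O (2,2)=. (4,3)=. -> step gives (1,2)='.' but target has 'O' -> reject
  (1,1)=O (2,2)=. (4,3)=O -> step gives (1,2)='.' but target has 'O' -> reject
  (1,1)=O (2,2)=O (4,3)=. -> step gives (1,2)='.' but target has 'O' -> reject
  (1,1)=O (2,2)=O (4,3)=O -> step gives (1,2)='.' but target has 'O' -> reject
Unique solution: (1,1)=dead, (2,2)=dead, (4,3)=live.
Check: live-neighbor counts of every cell in the completed generation 0:
2424
4535
1222
5433
3222
5546
Applying B3/S23 to generation 0 with these counts gives:
O.O.
..O.
.O..
..OO
OO.O
....
which matches the target exactly.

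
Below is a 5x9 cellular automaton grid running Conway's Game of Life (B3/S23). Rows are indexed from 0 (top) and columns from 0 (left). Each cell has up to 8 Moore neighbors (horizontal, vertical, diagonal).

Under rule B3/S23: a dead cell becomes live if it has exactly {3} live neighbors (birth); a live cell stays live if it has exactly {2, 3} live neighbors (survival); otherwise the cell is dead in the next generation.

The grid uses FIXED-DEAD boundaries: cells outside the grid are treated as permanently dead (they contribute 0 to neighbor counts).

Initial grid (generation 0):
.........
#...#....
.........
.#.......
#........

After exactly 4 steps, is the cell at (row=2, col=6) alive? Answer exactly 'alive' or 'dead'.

Simulating step by step:
Generation 0 (given above): 4 live cells
Generation 1: 0 live cells
.........
.........
.........
.........
.........
Generation 2: 0 live cells
.........
.........
.........
.........
.........
Generation 3: 0 live cells
.........
.........
.........
.........
.........
Generation 4: 0 live cells
.........
.........
.........
.........
.........

Cell (2,6) at generation 4: 0 -> dead

Answer: dead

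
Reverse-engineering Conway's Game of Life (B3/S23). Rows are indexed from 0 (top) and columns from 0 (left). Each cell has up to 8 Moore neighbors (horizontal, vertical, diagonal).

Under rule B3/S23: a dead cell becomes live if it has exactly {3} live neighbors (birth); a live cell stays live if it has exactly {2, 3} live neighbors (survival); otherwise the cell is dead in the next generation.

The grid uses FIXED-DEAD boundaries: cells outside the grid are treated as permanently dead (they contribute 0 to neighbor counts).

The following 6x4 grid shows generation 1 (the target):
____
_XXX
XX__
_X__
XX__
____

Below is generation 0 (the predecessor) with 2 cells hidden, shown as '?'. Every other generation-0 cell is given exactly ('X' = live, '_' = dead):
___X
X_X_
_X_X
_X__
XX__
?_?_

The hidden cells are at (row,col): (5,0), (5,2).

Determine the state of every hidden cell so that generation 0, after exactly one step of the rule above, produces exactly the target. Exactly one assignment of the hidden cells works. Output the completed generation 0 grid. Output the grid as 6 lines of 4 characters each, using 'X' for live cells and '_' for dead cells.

Answer: ___X
X_X_
_X_X
_X__
XX__
____

Derivation:
Hidden generation-0 cells (in order): (5,0), (5,2).
A hidden cell only influences target cells in its own 3x3 neighborhood. Try each of the 2^2 = 4 assignments, step the completed generation 0 forward once under B3/S23, and compare with the target:
  (5,0)=_ (5,2)=_ -> step reproduces the target at every cell -> ACCEPT
  (5,0)=_ (5,2)=X -> step gives (4,2)='X' but target has '_' -> reject
  (5,0)=X (5,2)=_ -> step gives (5,0)='X' but target has '_' -> reject
  (5,0)=X (5,2)=X -> step gives (4,1)='_' but target has 'X' -> reject
Unique solution: (5,0)=dead, (5,2)=dead.
Check: live-neighbor counts of every cell in the completed generation 0:
1221
1333
3341
4341
2220
2210
Applying B3/S23 to generation 0 with these counts gives:
____
_XXX
XX__
_X__
XX__
____
which matches the target exactly.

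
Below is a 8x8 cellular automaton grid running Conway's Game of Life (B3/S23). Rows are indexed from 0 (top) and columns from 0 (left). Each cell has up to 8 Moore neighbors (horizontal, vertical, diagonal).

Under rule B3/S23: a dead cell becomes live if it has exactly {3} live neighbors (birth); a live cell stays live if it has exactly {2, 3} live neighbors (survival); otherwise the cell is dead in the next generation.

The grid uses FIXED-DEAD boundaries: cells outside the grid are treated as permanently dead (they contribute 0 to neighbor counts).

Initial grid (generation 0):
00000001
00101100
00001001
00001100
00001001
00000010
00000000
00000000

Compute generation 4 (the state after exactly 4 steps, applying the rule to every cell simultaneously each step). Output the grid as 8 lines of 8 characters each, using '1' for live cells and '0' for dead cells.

Answer: 00000000
00011011
00010001
00100000
00011011
00000000
00000000
00000000

Derivation:
Simulating step by step:
Generation 0 (given above): 11 live cells
Generation 1: 11 live cells
00000000
00011110
00000010
00011110
00001010
00000000
00000000
00000000
Generation 2: 13 live cells
00001100
00001110
00000001
00011011
00011010
00000000
00000000
00000000
Generation 3: 14 live cells
00001010
00001010
00010001
00011011
00011011
00000000
00000000
00000000
Generation 4: 11 live cells
(generation 4 grid is the final answer)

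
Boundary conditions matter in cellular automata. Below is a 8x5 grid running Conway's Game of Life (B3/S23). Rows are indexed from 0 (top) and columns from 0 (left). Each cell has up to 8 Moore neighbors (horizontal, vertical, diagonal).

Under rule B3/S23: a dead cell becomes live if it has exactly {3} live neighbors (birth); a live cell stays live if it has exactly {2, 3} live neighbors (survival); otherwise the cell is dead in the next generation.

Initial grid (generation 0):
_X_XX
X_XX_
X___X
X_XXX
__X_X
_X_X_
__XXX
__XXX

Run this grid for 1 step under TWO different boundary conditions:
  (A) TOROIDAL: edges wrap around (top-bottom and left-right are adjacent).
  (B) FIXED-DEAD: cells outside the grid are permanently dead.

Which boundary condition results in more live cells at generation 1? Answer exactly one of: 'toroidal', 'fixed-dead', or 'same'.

Answer: fixed-dead

Derivation:
Under TOROIDAL boundary, generation 1:
_X___
__X__
_____
__X__
_____
XX___
XX___
_X___
Population = 8

Under FIXED-DEAD boundary, generation 1:
_X_XX
X_X__
X___X
__X_X
____X
_X___
_X___
__X_X
Population = 14

Comparison: toroidal=8, fixed-dead=14 -> fixed-dead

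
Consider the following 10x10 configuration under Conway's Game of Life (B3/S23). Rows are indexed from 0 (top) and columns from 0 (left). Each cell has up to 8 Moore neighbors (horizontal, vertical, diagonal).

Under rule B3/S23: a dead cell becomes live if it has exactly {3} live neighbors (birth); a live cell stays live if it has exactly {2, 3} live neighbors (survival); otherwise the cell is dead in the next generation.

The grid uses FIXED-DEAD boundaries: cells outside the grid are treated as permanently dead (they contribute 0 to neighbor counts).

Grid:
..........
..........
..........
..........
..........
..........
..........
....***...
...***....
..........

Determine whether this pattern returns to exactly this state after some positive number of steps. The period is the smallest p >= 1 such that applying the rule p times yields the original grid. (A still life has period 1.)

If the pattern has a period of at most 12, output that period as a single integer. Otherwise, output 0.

Simulating and comparing each generation to the original:
Gen 0 (original, given above): 6 live cells
Gen 1: 6 live cells, differs from original
Gen 2: 6 live cells, MATCHES original -> period = 2

Answer: 2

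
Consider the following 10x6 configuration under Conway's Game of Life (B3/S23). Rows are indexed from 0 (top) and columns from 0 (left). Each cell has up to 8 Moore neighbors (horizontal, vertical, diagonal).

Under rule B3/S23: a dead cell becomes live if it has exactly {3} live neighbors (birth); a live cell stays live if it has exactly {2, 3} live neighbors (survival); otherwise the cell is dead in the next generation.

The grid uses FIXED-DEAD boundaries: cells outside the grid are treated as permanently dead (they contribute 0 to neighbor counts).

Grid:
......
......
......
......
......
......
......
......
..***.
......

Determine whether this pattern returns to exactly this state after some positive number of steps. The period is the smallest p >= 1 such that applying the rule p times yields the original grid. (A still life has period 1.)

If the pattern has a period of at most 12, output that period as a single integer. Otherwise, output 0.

Simulating and comparing each generation to the original:
Gen 0 (original, given above): 3 live cells
Gen 1: 3 live cells, differs from original
Gen 2: 3 live cells, MATCHES original -> period = 2

Answer: 2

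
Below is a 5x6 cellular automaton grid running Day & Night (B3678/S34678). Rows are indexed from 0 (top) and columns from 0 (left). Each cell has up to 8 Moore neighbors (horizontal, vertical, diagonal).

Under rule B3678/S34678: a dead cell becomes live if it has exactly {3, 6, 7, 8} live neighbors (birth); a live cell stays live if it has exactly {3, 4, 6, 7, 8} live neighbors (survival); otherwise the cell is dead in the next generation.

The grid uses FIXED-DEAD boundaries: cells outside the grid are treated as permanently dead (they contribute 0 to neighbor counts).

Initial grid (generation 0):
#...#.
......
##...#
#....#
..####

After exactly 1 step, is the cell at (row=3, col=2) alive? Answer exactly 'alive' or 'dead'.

Answer: alive

Derivation:
Simulating step by step:
Generation 0 (given above): 11 live cells
Generation 1: 6 live cells
......
##....
......
..##.#
....#.

Cell (3,2) at generation 1: 1 -> alive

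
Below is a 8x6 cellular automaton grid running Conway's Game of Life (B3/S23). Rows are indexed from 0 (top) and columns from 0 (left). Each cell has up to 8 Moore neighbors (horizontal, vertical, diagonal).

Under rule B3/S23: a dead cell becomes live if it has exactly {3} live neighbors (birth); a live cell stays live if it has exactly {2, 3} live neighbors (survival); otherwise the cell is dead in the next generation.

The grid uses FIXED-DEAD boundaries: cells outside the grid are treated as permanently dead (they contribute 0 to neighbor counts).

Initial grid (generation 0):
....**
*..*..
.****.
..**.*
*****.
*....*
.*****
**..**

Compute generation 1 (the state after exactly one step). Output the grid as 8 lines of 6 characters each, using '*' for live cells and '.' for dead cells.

Simulating step by step:
Generation 0 (given above): 27 live cells
Generation 1: 15 live cells
(generation 1 grid is the final answer)

Answer: ....*.
.*...*
.*....
*....*
*....*
*....*
..**..
**...*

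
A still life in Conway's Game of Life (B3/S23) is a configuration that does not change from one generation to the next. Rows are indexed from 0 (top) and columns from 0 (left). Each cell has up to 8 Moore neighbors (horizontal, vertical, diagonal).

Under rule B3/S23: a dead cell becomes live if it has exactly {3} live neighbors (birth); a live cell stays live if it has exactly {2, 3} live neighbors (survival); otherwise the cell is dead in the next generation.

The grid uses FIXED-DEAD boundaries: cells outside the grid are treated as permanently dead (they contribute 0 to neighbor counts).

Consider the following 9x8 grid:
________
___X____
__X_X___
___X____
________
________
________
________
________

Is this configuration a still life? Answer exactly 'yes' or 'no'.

Answer: yes

Derivation:
Compute generation 1 and compare to generation 0 (given above):
Generation 1:
________
___X____
__X_X___
___X____
________
________
________
________
________
The grids are IDENTICAL -> still life.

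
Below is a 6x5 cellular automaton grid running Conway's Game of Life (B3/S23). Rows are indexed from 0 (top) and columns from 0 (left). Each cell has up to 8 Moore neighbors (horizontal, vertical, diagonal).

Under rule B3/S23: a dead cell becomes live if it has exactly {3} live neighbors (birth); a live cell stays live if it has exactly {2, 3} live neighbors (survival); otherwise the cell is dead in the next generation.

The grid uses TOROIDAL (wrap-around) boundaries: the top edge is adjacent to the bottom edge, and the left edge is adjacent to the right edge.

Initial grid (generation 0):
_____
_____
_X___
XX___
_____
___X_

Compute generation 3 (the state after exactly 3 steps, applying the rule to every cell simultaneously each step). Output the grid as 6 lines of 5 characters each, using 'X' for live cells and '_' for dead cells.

Simulating step by step:
Generation 0 (given above): 4 live cells
Generation 1: 4 live cells
_____
_____
XX___
XX___
_____
_____
Generation 2: 4 live cells
_____
_____
XX___
XX___
_____
_____
Generation 3: 4 live cells
(generation 3 grid is the final answer)

Answer: _____
_____
XX___
XX___
_____
_____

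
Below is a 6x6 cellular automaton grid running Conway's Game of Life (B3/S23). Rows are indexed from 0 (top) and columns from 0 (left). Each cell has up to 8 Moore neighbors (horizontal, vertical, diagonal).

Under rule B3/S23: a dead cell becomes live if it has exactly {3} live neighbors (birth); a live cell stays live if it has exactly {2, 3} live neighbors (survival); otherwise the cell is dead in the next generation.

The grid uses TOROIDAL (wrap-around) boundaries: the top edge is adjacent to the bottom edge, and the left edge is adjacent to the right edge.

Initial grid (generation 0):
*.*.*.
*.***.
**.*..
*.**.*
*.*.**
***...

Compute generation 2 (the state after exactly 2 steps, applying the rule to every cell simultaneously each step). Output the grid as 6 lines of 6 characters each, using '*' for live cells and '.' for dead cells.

Simulating step by step:
Generation 0 (given above): 21 live cells
Generation 1: 7 live cells
*...*.
*...*.
......
......
....*.
..*.*.
Generation 2: 4 live cells
(generation 2 grid is the final answer)

Answer: .*..*.
......
......
......
...*..
....*.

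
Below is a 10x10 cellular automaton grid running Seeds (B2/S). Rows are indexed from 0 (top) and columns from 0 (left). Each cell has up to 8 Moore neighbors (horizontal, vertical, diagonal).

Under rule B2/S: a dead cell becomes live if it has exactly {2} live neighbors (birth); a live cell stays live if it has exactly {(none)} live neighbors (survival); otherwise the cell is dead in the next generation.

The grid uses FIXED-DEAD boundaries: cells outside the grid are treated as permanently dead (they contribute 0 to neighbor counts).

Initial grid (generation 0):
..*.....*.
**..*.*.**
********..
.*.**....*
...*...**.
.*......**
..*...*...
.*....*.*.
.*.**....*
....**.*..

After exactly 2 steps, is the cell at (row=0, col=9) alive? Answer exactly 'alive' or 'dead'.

Answer: dead

Derivation:
Simulating step by step:
Generation 0 (given above): 38 live cells
Generation 1: 16 live cells
*..*.*....
..........
..........
..........
**........
...*..*...
*....*....
*...*....*
*.........
..*...*.*.
Generation 2: 19 live cells
....*.....
....*.....
..........
**........
..*.......
..*.**....
.*.*..*...
.....*....
...*.*.***
.*.....*..

Cell (0,9) at generation 2: 0 -> dead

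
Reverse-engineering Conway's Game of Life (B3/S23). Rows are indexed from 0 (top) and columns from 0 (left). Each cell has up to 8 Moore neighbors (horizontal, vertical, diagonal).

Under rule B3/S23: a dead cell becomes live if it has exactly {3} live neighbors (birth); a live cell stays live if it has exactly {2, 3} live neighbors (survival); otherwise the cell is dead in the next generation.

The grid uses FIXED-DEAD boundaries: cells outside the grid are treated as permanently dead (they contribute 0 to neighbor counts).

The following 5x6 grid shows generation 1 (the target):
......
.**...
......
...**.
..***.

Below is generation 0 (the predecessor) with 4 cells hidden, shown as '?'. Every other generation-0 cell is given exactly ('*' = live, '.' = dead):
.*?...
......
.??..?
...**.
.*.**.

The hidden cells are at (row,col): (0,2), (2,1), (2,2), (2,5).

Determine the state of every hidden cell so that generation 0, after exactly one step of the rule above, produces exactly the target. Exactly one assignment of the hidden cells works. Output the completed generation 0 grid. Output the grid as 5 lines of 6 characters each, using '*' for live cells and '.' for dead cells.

Hidden generation-0 cells (in order): (0,2), (2,1), (2,2), (2,5).
A hidden cell only influences target cells in its own 3x3 neighborhood. Try each of the 2^4 = 16 assignments, step the completed generation 0 forward once under B3/S23, and compare with the target:
  (0,2)=. (2,1)=. (2,2)=. (2,5)=. -> step gives (1,1)='.' but target has '*' -> reject
  (0,2)=. (2,1)=. (2,2)=. (2,5)=* -> step gives (1,1)='.' but target has '*' -> reject
  (0,2)=. (2,1)=. (2,2)=* (2,5)=. -> step gives (1,1)='.' but target has '*' -> reject
  (0,2)=. (2,1)=. (2,2)=* (2,5)=* -> step gives (1,1)='.' but target has '*' -> reject
  (0,2)=. (2,1)=* (2,2)=. (2,5)=. -> step gives (1,1)='.' but target has '*' -> reject
  (0,2)=. (2,1)=* (2,2)=. (2,5)=* -> step gives (1,1)='.' but target has '*' -> reject
  (0,2)=. (2,1)=* (2,2)=* (2,5)=. -> step gives (2,2)='*' but target has '.' -> reject
  (0,2)=. (2,1)=* (2,2)=* (2,5)=* -> step gives (2,2)='*' but target has '.' -> reject
  (0,2)=* (2,1)=. (2,2)=. (2,5)=. -> step gives (1,1)='.' but target has '*' -> reject
  (0,2)=* (2,1)=. (2,2)=. (2,5)=* -> step gives (1,1)='.' but target has '*' -> reject
  (0,2)=* (2,1)=. (2,2)=* (2,5)=. -> step gives (2,3)='*' but target has '.' -> reject
  (0,2)=* (2,1)=. (2,2)=* (2,5)=* -> step gives (2,3)='*' but target has '.' -> reject
  (0,2)=* (2,1)=* (2,2)=. (2,5)=. -> step reproduces the target at every cell -> ACCEPT
  (0,2)=* (2,1)=* (2,2)=. (2,5)=* -> step gives (2,4)='*' but target has '.' -> reject
  (0,2)=* (2,1)=* (2,2)=* (2,5)=. -> step gives (1,1)='.' but target has '*' -> reject
  (0,2)=* (2,1)=* (2,2)=* (2,5)=* -> step gives (1,1)='.' but target has '*' -> reject
Unique solution: (0,2)=live, (2,1)=live, (2,2)=dead, (2,5)=dead.
Check: live-neighbor counts of every cell in the completed generation 0:
111100
233100
102221
224332
103332
Applying B3/S23 to generation 0 with these counts gives:
......
.**...
......
...**.
..***.
which matches the target exactly.

Answer: .**...
......
.*....
...**.
.*.**.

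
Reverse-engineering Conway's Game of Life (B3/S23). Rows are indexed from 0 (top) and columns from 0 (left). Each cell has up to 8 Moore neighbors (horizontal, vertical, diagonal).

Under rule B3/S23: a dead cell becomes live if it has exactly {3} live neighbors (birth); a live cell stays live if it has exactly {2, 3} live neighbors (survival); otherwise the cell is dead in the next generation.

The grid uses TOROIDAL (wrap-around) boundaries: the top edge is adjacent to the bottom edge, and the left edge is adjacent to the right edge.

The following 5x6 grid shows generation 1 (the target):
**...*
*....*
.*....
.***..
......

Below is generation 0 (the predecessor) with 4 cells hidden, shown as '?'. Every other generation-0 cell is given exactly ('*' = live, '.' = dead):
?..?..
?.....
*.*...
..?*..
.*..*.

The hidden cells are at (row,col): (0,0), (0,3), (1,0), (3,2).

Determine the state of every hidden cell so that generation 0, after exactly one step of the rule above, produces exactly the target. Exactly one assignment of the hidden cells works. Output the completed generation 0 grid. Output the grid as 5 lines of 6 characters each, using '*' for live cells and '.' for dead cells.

Answer: *.....
*.....
*.*...
...*..
.*..*.

Derivation:
Hidden generation-0 cells (in order): (0,0), (0,3), (1,0), (3,2).
A hidden cell only influences target cells in its own 3x3 neighborhood. Try each of the 2^4 = 16 assignments, step the completed generation 0 forward once under B3/S23, and compare with the target:
  (0,0)=. (0,3)=. (1,0)=. (3,2)=. -> step gives (0,0)='.' but target has '*' -> reject
  (0,0)=. (0,3)=. (1,0)=. (3,2)=* -> step gives (0,0)='.' but target has '*' -> reject
  (0,0)=. (0,3)=. (1,0)=* (3,2)=. -> step gives (0,0)='.' but target has '*' -> reject
  (0,0)=. (0,3)=. (1,0)=* (3,2)=* -> step gives (0,0)='.' but target has '*' -> reject
  (0,0)=. (0,3)=* (1,0)=. (3,2)=. -> step gives (0,0)='.' but target has '*' -> reject
  (0,0)=. (0,3)=* (1,0)=. (3,2)=* -> step gives (0,0)='.' but target has '*' -> reject
  (0,0)=. (0,3)=* (1,0)=* (3,2)=. -> step gives (0,0)='.' but target has '*' -> reject
  (0,0)=. (0,3)=* (1,0)=* (3,2)=* -> step gives (0,0)='.' but target has '*' -> reject
  (0,0)=* (0,3)=. (1,0)=. (3,2)=. -> step gives (0,0)='.' but target has '*' -> reject
  (0,0)=* (0,3)=. (1,0)=. (3,2)=* -> step gives (0,0)='.' but target has '*' -> reject
  (0,0)=* (0,3)=. (1,0)=* (3,2)=. -> step reproduces the target at every cell -> ACCEPT
  (0,0)=* (0,3)=. (1,0)=* (3,2)=* -> step gives (2,1)='.' but target has '*' -> reject
  (0,0)=* (0,3)=* (1,0)=. (3,2)=. -> step gives (0,0)='.' but target has '*' -> reject
  (0,0)=* (0,3)=* (1,0)=. (3,2)=* -> step gives (0,0)='.' but target has '*' -> reject
  (0,0)=* (0,3)=* (1,0)=* (3,2)=. -> step gives (4,2)='*' but target has '.' -> reject
  (0,0)=* (0,3)=* (1,0)=* (3,2)=* -> step gives (2,1)='.' but target has '*' -> reject
Unique solution: (0,0)=live, (0,3)=dead, (1,0)=live, (3,2)=dead.
Check: live-neighbor counts of every cell in the completed generation 0:
231113
241103
131212
233222
212212
Applying B3/S23 to generation 0 with these counts gives:
**...*
*....*
.*....
.***..
......
which matches the target exactly.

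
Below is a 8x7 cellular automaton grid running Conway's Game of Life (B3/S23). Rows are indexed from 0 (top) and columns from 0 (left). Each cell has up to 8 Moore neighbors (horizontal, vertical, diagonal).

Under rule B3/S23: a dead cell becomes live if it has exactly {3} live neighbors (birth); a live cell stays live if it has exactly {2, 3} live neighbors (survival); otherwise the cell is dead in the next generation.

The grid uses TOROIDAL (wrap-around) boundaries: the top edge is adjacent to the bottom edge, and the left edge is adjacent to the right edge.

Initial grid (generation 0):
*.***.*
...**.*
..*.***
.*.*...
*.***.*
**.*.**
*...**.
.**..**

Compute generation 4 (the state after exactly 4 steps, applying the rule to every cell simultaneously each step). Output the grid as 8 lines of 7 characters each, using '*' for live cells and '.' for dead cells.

Simulating step by step:
Generation 0 (given above): 31 live cells
Generation 1: 7 live cells
.......
.*.....
*.*...*
.*.....
.......
.......
...*...
..*....
Generation 2: 6 live cells
.......
**.....
*.*....
**.....
.......
.......
.......
.......
Generation 3: 6 live cells
.......
**.....
..*...*
**.....
.......
.......
.......
.......
Generation 4: 6 live cells
(generation 4 grid is the final answer)

Answer: .......
**.....
..*...*
**.....
.......
.......
.......
.......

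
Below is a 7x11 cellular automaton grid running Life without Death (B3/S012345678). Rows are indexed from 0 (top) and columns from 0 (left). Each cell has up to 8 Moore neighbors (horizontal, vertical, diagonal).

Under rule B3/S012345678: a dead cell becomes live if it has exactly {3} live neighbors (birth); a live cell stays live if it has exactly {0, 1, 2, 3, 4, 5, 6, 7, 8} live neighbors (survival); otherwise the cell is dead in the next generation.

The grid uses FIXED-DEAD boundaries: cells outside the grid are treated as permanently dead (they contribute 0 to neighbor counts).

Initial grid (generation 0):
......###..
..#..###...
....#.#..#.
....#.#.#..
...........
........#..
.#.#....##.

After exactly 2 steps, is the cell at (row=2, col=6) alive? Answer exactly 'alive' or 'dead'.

Answer: alive

Derivation:
Simulating step by step:
Generation 0 (given above): 18 live cells
Generation 1: 24 live cells
.....####..
..#..###...
...##.#.##.
....#.###..
.......#...
........##.
.#.#....##.
Generation 2: 31 live cells
.....####..
..##.###.#.
...##.#.##.
...##.####.
......##.#.
.......###.
.#.#....##.

Cell (2,6) at generation 2: 1 -> alive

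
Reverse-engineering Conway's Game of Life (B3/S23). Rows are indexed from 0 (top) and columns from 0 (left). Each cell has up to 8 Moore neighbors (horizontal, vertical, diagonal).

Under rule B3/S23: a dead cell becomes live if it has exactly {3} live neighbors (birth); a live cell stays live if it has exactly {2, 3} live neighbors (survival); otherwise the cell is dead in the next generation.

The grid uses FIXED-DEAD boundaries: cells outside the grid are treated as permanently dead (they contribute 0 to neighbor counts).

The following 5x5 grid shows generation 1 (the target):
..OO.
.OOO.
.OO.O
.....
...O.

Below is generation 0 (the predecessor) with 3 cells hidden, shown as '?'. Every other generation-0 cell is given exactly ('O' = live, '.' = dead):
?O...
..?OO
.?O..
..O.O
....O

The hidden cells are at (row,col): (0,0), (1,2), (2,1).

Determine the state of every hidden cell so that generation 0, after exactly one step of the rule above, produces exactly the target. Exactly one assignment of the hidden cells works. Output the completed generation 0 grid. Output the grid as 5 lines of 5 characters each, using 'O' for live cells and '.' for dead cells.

Answer: .O...
..OOO
..O..
..O.O
....O

Derivation:
Hidden generation-0 cells (in order): (0,0), (1,2), (2,1).
A hidden cell only influences target cells in its own 3x3 neighborhood. Try each of the 2^3 = 8 assignments, step the completed generation 0 forward once under B3/S23, and compare with the target:
  (0,0)=. (1,2)=. (2,1)=. -> step gives (0,2)='.' but target has 'O' -> reject
  (0,0)=. (1,2)=. (2,1)=O -> step gives (0,2)='.' but target has 'O' -> reject
  (0,0)=. (1,2)=O (2,1)=. -> step reproduces the target at every cell -> ACCEPT
  (0,0)=. (1,2)=O (2,1)=O -> step gives (1,1)='.' but target has 'O' -> reject
  (0,0)=O (1,2)=. (2,1)=. -> step gives (0,2)='.' but target has 'O' -> reject
  (0,0)=O (1,2)=. (2,1)=O -> step gives (0,2)='.' but target has 'O' -> reject
  (0,0)=O (1,2)=O (2,1)=. -> step gives (0,1)='O' but target has '.' -> reject
  (0,0)=O (1,2)=O (2,1)=O -> step gives (0,1)='O' but target has '.' -> reject
Unique solution: (0,0)=dead, (1,2)=live, (2,1)=dead.
Check: live-neighbor counts of every cell in the completed generation 0:
11332
13331
03363
02141
01131
Applying B3/S23 to generation 0 with these counts gives:
..OO.
.OOO.
.OO.O
.....
...O.
which matches the target exactly.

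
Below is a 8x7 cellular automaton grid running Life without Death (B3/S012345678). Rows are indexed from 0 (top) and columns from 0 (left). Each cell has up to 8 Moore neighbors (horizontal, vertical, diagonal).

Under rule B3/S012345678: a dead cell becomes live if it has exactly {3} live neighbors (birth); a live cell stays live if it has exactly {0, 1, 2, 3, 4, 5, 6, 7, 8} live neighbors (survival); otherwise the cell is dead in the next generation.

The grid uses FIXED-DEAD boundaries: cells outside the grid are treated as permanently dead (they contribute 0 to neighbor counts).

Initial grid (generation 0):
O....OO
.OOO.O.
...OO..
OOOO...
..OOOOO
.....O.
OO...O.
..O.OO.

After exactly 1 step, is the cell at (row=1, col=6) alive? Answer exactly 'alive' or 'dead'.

Simulating step by step:
Generation 0 (given above): 25 live cells
Generation 1: 35 live cells
OOO.OOO
.OOO.OO
O..OO..
OOOO...
..OOOOO
.OOO.O.
OO...OO
.OO.OO.

Cell (1,6) at generation 1: 1 -> alive

Answer: alive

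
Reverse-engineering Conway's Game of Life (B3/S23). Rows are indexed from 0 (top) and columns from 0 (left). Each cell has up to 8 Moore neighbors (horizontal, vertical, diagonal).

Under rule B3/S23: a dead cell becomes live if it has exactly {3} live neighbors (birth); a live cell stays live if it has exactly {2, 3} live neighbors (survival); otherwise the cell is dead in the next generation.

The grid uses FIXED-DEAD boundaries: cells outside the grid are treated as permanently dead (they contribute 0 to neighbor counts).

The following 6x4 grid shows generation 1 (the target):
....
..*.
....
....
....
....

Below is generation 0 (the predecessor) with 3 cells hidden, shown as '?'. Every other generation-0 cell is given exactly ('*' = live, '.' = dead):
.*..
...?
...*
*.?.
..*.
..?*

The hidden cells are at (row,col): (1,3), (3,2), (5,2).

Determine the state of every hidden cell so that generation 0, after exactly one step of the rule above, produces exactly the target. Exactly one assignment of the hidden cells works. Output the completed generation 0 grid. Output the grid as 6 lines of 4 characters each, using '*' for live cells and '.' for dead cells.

Hidden generation-0 cells (in order): (1,3), (3,2), (5,2).
A hidden cell only influences target cells in its own 3x3 neighborhood. Try each of the 2^3 = 8 assignments, step the completed generation 0 forward once under B3/S23, and compare with the target:
  (1,3)=. (3,2)=. (5,2)=. -> step gives (1,2)='.' but target has '*' -> reject
  (1,3)=. (3,2)=. (5,2)=* -> step gives (1,2)='.' but target has '*' -> reject
  (1,3)=. (3,2)=* (5,2)=. -> step gives (1,2)='.' but target has '*' -> reject
  (1,3)=. (3,2)=* (5,2)=* -> step gives (1,2)='.' but target has '*' -> reject
  (1,3)=* (3,2)=. (5,2)=. -> step reproduces the target at every cell -> ACCEPT
  (1,3)=* (3,2)=. (5,2)=* -> step gives (4,1)='*' but target has '.' -> reject
  (1,3)=* (3,2)=* (5,2)=. -> step gives (2,2)='*' but target has '.' -> reject
  (1,3)=* (3,2)=* (5,2)=* -> step gives (2,2)='*' but target has '.' -> reject
Unique solution: (1,3)=live, (3,2)=dead, (5,2)=dead.
Check: live-neighbor counts of every cell in the completed generation 0:
1021
1131
1121
0222
1212
0121
Applying B3/S23 to generation 0 with these counts gives:
....
..*.
....
....
....
....
which matches the target exactly.

Answer: .*..
...*
...*
*...
..*.
...*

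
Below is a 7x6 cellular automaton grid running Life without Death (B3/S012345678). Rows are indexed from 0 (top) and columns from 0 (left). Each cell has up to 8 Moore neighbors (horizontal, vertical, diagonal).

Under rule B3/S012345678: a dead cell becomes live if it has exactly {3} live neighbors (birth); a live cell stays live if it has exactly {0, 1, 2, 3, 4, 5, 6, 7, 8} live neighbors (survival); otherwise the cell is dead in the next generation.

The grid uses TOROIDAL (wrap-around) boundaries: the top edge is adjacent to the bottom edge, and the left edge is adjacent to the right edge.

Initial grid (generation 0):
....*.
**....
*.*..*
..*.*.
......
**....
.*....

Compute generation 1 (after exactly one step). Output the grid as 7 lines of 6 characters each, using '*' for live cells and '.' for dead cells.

Answer: **..*.
**....
*.**.*
.*****
.*....
**....
**....

Derivation:
Simulating step by step:
Generation 0 (given above): 11 live cells
Generation 1: 19 live cells
(generation 1 grid is the final answer)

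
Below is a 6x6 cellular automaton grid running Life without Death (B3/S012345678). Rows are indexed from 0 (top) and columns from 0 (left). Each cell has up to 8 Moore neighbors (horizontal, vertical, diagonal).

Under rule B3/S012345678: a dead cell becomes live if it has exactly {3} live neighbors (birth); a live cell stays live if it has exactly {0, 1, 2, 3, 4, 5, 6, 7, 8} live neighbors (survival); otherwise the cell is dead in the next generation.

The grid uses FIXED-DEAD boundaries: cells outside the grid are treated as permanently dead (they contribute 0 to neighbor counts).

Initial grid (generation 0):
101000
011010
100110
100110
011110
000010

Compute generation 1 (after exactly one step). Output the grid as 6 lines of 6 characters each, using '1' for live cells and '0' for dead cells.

Simulating step by step:
Generation 0 (given above): 16 live cells
Generation 1: 22 live cells
(generation 1 grid is the final answer)

Answer: 101100
111010
100111
100111
011111
001010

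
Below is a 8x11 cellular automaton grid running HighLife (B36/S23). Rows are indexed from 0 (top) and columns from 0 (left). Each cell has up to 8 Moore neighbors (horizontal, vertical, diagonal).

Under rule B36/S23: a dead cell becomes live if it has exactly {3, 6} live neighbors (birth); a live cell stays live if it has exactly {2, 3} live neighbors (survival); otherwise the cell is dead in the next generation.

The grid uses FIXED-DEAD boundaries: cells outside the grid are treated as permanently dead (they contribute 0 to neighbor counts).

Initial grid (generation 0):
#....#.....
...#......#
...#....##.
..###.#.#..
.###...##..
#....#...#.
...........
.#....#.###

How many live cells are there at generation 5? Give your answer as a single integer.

Answer: 24

Derivation:
Simulating step by step:
Generation 0 (given above): 25 live cells
Generation 1: 19 live cells
...........
....#....#.
.......###.
.#..#......
.#...#####.
.##.....#..
........#.#
.........#.
Generation 2: 17 live cells
...........
.........#.
........##.
.....#..#..
##...#####.
.##...#....
........#..
.........#.
Generation 3: 17 live cells
...........
........##.
........##.
.....#.....
###..#..##.
###..##..#.
...........
...........
Generation 4: 18 live cells
...........
........##.
........##.
.#.........
#.#.##..##.
#.#..##.##.
.#.........
...........
Generation 5: 24 live cells
...........
........##.
........##.
.#.........
#.########.
#.########.
.#.........
...........
Population at generation 5: 24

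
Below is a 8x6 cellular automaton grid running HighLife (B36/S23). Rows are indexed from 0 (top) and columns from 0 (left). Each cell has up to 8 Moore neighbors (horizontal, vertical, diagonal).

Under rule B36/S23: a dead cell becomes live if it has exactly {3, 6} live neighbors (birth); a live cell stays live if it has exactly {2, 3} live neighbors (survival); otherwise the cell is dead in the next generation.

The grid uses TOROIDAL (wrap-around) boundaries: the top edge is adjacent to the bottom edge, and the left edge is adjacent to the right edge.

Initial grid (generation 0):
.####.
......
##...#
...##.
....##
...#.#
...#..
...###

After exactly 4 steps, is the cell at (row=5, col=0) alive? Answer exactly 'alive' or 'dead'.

Simulating step by step:
Generation 0 (given above): 17 live cells
Generation 1: 17 live cells
..#..#
...###
#...##
...#..
.....#
...#.#
..####
.....#
Generation 2: 18 live cells
#..#.#
...#..
#.....
#.....
......
#.####
#.##.#
#.#..#
Generation 3: 17 live cells
####.#
#...##
......
......
##.##.
#.#...
.#..#.
..#...
Generation 4: 19 live cells
..##..
..###.
.....#
......
####.#
#.#.#.
.###..
....##

Cell (5,0) at generation 4: 1 -> alive

Answer: alive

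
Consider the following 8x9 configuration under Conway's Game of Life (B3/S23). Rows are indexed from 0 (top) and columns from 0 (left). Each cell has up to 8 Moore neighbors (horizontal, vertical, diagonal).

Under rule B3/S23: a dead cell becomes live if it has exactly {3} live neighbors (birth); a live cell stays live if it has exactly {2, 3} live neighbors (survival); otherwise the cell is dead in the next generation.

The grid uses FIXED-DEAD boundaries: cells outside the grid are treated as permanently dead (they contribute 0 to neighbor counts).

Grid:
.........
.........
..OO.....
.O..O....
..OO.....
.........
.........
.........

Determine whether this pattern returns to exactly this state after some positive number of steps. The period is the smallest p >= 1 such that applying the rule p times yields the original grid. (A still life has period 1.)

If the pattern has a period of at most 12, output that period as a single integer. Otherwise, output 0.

Simulating and comparing each generation to the original:
Gen 0 (original, given above): 6 live cells
Gen 1: 6 live cells, MATCHES original -> period = 1

Answer: 1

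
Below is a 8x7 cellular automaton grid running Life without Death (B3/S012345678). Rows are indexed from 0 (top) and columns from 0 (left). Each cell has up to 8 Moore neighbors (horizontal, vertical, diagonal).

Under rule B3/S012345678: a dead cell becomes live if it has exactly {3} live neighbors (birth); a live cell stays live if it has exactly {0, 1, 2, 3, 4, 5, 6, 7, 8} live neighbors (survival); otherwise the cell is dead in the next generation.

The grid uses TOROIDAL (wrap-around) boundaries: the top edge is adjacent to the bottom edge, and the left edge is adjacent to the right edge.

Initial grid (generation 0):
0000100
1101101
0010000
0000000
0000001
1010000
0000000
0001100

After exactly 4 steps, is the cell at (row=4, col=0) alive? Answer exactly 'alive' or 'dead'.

Answer: dead

Derivation:
Simulating step by step:
Generation 0 (given above): 12 live cells
Generation 1: 20 live cells
1010100
1111111
1111000
0000000
0000001
1010000
0001000
0001100
Generation 2: 27 live cells
1010100
1111111
1111010
1110000
0000001
1010000
0011100
0011100
Generation 3: 31 live cells
1010100
1111111
1111010
1111000
0010001
1110000
0011100
0011110
Generation 4: 33 live cells
1010100
1111111
1111010
1111100
0010001
1110000
0011110
0011110

Cell (4,0) at generation 4: 0 -> dead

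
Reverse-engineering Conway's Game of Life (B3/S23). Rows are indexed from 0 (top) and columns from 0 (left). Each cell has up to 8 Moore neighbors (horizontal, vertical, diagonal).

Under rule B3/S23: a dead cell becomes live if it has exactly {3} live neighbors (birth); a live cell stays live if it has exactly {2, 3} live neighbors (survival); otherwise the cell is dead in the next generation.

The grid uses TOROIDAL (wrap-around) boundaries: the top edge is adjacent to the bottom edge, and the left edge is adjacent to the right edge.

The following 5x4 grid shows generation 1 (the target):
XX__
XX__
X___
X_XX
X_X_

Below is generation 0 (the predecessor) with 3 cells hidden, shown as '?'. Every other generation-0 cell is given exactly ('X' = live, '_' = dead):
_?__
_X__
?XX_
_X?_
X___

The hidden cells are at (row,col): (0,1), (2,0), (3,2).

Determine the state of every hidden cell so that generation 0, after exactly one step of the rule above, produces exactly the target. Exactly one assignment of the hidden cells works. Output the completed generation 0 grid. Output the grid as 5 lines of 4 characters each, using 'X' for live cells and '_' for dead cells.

Hidden generation-0 cells (in order): (0,1), (2,0), (3,2).
A hidden cell only influences target cells in its own 3x3 neighborhood. Try each of the 2^3 = 8 assignments, step the completed generation 0 forward once under B3/S23, and compare with the target:
  (0,1)=_ (2,0)=_ (3,2)=_ -> step gives (0,0)='_' but target has 'X' -> reject
  (0,1)=_ (2,0)=_ (3,2)=X -> step gives (0,0)='_' but target has 'X' -> reject
  (0,1)=_ (2,0)=X (3,2)=_ -> step gives (0,0)='_' but target has 'X' -> reject
  (0,1)=_ (2,0)=X (3,2)=X -> step gives (0,0)='_' but target has 'X' -> reject
  (0,1)=X (2,0)=_ (3,2)=_ -> step gives (2,1)='X' but target has '_' -> reject
  (0,1)=X (2,0)=_ (3,2)=X -> step reproduces the target at every cell -> ACCEPT
  (0,1)=X (2,0)=X (3,2)=_ -> step gives (1,0)='_' but target has 'X' -> reject
  (0,1)=X (2,0)=X (3,2)=X -> step gives (1,0)='_' but target has 'X' -> reject
Unique solution: (0,1)=live, (2,0)=dead, (3,2)=live.
Check: live-neighbor counts of every cell in the completed generation 0:
3221
3341
3442
3433
2432
Applying B3/S23 to generation 0 with these counts gives:
XX__
XX__
X___
X_XX
X_X_
which matches the target exactly.

Answer: _X__
_X__
_XX_
_XX_
X___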